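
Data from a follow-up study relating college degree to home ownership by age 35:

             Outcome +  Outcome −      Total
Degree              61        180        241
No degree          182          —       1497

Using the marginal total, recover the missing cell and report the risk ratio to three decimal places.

The missing cell is in the unexposed row: 1497 − 182 = 1315.
So a = 61, b = 180, c = 182, d = 1315.
RR = [a/(a+b)] / [c/(c+d)] = (61/241) / (182/1497) = 0.25311/0.12158 = 2.08192

2.082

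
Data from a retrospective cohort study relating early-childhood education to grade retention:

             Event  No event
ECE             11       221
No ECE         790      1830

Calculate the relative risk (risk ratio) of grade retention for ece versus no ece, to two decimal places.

0.16

Cells: a = 11, b = 221, c = 790, d = 1830.
Risk in exposed = 11/232 = 0.04741; risk in unexposed = 790/2620 = 0.30153.
RR = 0.04741 / 0.30153 = 0.15725
The risk is 84% lower among the exposed than among the unexposed.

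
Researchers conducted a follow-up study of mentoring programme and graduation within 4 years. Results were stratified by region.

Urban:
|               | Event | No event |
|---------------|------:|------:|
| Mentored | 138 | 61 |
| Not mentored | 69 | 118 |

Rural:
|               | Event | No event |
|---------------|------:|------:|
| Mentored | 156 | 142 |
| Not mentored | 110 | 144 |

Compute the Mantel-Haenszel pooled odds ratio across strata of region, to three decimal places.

2.114

OR_MH = Σ(aᵢdᵢ/nᵢ) / Σ(bᵢcᵢ/nᵢ), where nᵢ is the stratum total.
Stratum 1 (Urban): n = 386; a·d/n = 138·118/386 = 42.1865; b·c/n = 61·69/386 = 10.9041
Stratum 2 (Rural): n = 552; a·d/n = 156·144/552 = 40.6957; b·c/n = 142·110/552 = 28.2971
OR_MH = (42.1865 + 40.6957) / (10.9041 + 28.2971) = 82.8822 / 39.2012 = 2.11427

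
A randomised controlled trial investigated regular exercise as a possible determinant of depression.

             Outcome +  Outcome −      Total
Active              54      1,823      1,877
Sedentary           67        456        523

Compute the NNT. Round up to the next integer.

11

Risk in treated group = 54/1877 = 0.02877; risk in control = 67/523 = 0.12811.
Absolute risk reduction = 0.12811 − 0.02877 = 0.09934
NNT = 1 / ARR = 1 / 0.09934 = 10.067 → round up → 11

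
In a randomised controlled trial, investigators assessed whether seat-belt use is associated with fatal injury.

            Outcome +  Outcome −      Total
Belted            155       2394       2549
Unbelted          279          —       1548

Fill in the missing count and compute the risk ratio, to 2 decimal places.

0.34

The missing cell is in the unexposed row: 1548 − 279 = 1269.
So a = 155, b = 2394, c = 279, d = 1269.
RR = [a/(a+b)] / [c/(c+d)] = (155/2549) / (279/1548) = 0.06081/0.18023 = 0.33739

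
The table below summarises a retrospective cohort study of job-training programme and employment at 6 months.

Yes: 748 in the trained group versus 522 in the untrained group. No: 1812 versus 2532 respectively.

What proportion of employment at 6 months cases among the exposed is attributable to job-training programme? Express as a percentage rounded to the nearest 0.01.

41.50

From the description: a = 748, b = 1812, c = 522, d = 2532.
Risk in exposed = 748/2560 = 0.29219; risk in unexposed = 522/3054 = 0.17092.
RR = 0.29219/0.17092 = 1.70946
AR% = (RR − 1)/RR × 100 = (1.70946 − 1)/1.70946 × 100 = 41.5022%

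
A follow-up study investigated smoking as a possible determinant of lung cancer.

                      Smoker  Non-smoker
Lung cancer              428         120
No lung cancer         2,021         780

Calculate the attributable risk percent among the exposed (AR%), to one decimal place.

23.7

Reading the table with exposure as columns: a = 428 (Smoker, case), b = 2021 (Smoker, non-case), c = 120 (Non-smoker, case), d = 780.
Risk in exposed = 428/2449 = 0.17477; risk in unexposed = 120/900 = 0.13333.
RR = 0.17477/0.13333 = 1.31074
AR% = (RR − 1)/RR × 100 = (1.31074 − 1)/1.31074 × 100 = 23.7072%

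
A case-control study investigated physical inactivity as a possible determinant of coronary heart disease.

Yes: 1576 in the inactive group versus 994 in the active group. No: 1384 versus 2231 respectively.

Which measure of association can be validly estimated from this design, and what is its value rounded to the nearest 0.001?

From the description: a = 1576, b = 1384, c = 994, d = 2231.
This is a case-control study: participants were sampled on outcome status, so risks in the source population cannot be estimated directly — relative risk is not valid here. The odds ratio is the appropriate measure.
OR = (a·d)/(b·c) = (1576 × 2231) / (1384 × 994) = 3516056 / 1375696 = 2.55584

2.556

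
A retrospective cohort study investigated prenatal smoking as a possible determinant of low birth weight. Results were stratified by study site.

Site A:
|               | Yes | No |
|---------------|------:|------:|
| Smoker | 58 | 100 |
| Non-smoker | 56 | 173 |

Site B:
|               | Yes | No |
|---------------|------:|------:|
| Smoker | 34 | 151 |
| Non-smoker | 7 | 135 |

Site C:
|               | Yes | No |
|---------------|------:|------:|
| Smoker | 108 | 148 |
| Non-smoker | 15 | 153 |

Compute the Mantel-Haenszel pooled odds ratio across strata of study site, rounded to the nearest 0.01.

3.44

OR_MH = Σ(aᵢdᵢ/nᵢ) / Σ(bᵢcᵢ/nᵢ), where nᵢ is the stratum total.
Stratum 1 (Site A): n = 387; a·d/n = 58·173/387 = 25.9276; b·c/n = 100·56/387 = 14.4703
Stratum 2 (Site B): n = 327; a·d/n = 34·135/327 = 14.0367; b·c/n = 151·7/327 = 3.2324
Stratum 3 (Site C): n = 424; a·d/n = 108·153/424 = 38.9717; b·c/n = 148·15/424 = 5.2358
OR_MH = (25.9276 + 14.0367 + 38.9717) / (14.4703 + 3.2324 + 5.2358) = 78.9360 / 22.9385 = 3.44120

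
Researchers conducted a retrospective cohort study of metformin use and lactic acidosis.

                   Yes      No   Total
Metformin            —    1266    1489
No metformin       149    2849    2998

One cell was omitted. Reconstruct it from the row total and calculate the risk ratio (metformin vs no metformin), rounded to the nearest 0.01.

The missing cell is in the exposed row: 1489 − 1266 = 223.
So a = 223, b = 1266, c = 149, d = 2849.
RR = [a/(a+b)] / [c/(c+d)] = (223/1489) / (149/2998) = 0.14976/0.04970 = 3.01339

3.01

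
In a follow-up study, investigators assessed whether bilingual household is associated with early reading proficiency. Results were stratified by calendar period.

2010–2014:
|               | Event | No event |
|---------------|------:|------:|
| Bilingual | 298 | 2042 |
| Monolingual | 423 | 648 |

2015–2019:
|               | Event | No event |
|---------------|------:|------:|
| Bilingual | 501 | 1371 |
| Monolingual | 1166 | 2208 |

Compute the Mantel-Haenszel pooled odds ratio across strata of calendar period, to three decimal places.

OR_MH = Σ(aᵢdᵢ/nᵢ) / Σ(bᵢcᵢ/nᵢ), where nᵢ is the stratum total.
Stratum 1 (2010–2014): n = 3411; a·d/n = 298·648/3411 = 56.6121; b·c/n = 2042·423/3411 = 253.2296
Stratum 2 (2015–2019): n = 5246; a·d/n = 501·2208/5246 = 210.8669; b·c/n = 1371·1166/5246 = 304.7247
OR_MH = (56.6121 + 210.8669) / (253.2296 + 304.7247) = 267.4791 / 557.9543 = 0.47939

0.479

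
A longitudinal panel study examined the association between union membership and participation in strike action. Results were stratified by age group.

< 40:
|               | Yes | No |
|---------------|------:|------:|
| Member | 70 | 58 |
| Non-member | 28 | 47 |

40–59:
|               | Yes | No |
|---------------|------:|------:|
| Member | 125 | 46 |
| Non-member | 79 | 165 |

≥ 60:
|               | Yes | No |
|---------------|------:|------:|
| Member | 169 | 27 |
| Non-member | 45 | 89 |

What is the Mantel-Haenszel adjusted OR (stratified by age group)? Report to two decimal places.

OR_MH = Σ(aᵢdᵢ/nᵢ) / Σ(bᵢcᵢ/nᵢ), where nᵢ is the stratum total.
Stratum 1 (< 40): n = 203; a·d/n = 70·47/203 = 16.2069; b·c/n = 58·28/203 = 8.0000
Stratum 2 (40–59): n = 415; a·d/n = 125·165/415 = 49.6988; b·c/n = 46·79/415 = 8.7566
Stratum 3 (≥ 60): n = 330; a·d/n = 169·89/330 = 45.5788; b·c/n = 27·45/330 = 3.6818
OR_MH = (16.2069 + 49.6988 + 45.5788) / (8.0000 + 8.7566 + 3.6818) = 111.4845 / 20.4384 = 5.45465

5.45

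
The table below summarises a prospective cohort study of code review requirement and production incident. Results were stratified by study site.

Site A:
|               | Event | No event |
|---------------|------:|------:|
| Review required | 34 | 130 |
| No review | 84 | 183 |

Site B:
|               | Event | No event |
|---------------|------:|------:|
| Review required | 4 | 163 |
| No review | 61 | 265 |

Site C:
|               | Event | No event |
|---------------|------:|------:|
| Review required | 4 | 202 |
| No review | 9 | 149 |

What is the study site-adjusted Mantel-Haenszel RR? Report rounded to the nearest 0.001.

RR_MH = Σ(aᵢ·n₀ᵢ/nᵢ) / Σ(cᵢ·n₁ᵢ/nᵢ), with n₁ᵢ = aᵢ+bᵢ (exposed), n₀ᵢ = cᵢ+dᵢ (unexposed), nᵢ = n₁ᵢ+n₀ᵢ.
Stratum 1 (Site A): n₁ = 164, n₀ = 267, n = 431; a·n₀/n = 34·267/431 = 21.0626; c·n₁/n = 84·164/431 = 31.9629
Stratum 2 (Site B): n₁ = 167, n₀ = 326, n = 493; a·n₀/n = 4·326/493 = 2.6450; c·n₁/n = 61·167/493 = 20.6633
Stratum 3 (Site C): n₁ = 206, n₀ = 158, n = 364; a·n₀/n = 4·158/364 = 1.7363; c·n₁/n = 9·206/364 = 5.0934
RR_MH = (21.0626 + 2.6450 + 1.7363) / (31.9629 + 20.6633 + 5.0934) = 25.4439 / 57.7196 = 0.44082

0.441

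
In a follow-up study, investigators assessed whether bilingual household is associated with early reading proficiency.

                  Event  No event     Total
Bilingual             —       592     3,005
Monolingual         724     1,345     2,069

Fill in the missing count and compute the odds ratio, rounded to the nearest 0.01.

The missing cell is in the exposed row: 3005 − 592 = 2413.
So a = 2413, b = 592, c = 724, d = 1345.
OR = (a·d)/(b·c) = (2413 × 1345) / (592 × 724) = 3245485 / 428608 = 7.57215

7.57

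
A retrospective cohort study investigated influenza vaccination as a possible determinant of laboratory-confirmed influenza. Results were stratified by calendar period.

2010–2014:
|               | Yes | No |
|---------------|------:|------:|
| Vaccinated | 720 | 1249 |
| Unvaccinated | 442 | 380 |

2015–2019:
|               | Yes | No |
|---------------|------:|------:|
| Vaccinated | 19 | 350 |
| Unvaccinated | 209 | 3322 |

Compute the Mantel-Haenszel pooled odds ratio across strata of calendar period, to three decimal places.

OR_MH = Σ(aᵢdᵢ/nᵢ) / Σ(bᵢcᵢ/nᵢ), where nᵢ is the stratum total.
Stratum 1 (2010–2014): n = 2791; a·d/n = 720·380/2791 = 98.0294; b·c/n = 1249·442/2791 = 197.7994
Stratum 2 (2015–2019): n = 3900; a·d/n = 19·3322/3900 = 16.1841; b·c/n = 350·209/3900 = 18.7564
OR_MH = (98.0294 + 16.1841) / (197.7994 + 18.7564) = 114.2135 / 216.5558 = 0.52741

0.527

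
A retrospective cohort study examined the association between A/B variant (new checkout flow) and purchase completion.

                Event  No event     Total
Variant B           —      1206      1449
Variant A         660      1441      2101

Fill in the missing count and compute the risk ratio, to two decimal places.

The missing cell is in the exposed row: 1449 − 1206 = 243.
So a = 243, b = 1206, c = 660, d = 1441.
RR = [a/(a+b)] / [c/(c+d)] = (243/1449) / (660/2101) = 0.16770/0.31414 = 0.53385

0.53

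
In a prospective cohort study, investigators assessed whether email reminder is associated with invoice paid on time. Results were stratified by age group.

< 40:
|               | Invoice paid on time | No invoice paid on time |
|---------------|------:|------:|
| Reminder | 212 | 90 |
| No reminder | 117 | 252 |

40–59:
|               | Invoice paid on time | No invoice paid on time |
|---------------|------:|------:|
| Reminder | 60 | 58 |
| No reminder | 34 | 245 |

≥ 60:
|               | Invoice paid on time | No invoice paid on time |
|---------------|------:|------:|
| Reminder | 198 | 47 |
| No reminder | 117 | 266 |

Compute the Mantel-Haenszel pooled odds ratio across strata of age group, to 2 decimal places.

OR_MH = Σ(aᵢdᵢ/nᵢ) / Σ(bᵢcᵢ/nᵢ), where nᵢ is the stratum total.
Stratum 1 (< 40): n = 671; a·d/n = 212·252/671 = 79.6185; b·c/n = 90·117/671 = 15.6930
Stratum 2 (40–59): n = 397; a·d/n = 60·245/397 = 37.0277; b·c/n = 58·34/397 = 4.9673
Stratum 3 (≥ 60): n = 628; a·d/n = 198·266/628 = 83.8662; b·c/n = 47·117/628 = 8.7564
OR_MH = (79.6185 + 37.0277 + 83.8662) / (15.6930 + 4.9673 + 8.7564) = 200.5124 / 29.4166 = 6.81630

6.82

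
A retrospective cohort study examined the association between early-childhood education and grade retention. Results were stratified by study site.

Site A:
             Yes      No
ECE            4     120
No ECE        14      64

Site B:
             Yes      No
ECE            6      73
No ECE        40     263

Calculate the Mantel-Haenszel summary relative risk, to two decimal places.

RR_MH = Σ(aᵢ·n₀ᵢ/nᵢ) / Σ(cᵢ·n₁ᵢ/nᵢ), with n₁ᵢ = aᵢ+bᵢ (exposed), n₀ᵢ = cᵢ+dᵢ (unexposed), nᵢ = n₁ᵢ+n₀ᵢ.
Stratum 1 (Site A): n₁ = 124, n₀ = 78, n = 202; a·n₀/n = 4·78/202 = 1.5446; c·n₁/n = 14·124/202 = 8.5941
Stratum 2 (Site B): n₁ = 79, n₀ = 303, n = 382; a·n₀/n = 6·303/382 = 4.7592; c·n₁/n = 40·79/382 = 8.2723
RR_MH = (1.5446 + 4.7592) / (8.5941 + 8.2723) = 6.3037 / 16.8663 = 0.37375

0.37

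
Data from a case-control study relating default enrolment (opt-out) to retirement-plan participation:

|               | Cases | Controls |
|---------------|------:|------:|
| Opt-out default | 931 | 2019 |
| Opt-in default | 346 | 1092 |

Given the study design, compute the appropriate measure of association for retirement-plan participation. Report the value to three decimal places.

Cells: a = 931, b = 2019, c = 346, d = 1092.
This is a case-control study: participants were sampled on outcome status, so risks in the source population cannot be estimated directly — relative risk is not valid here. The odds ratio is the appropriate measure.
OR = (a·d)/(b·c) = (931 × 1092) / (2019 × 346) = 1016652 / 698574 = 1.45532

1.455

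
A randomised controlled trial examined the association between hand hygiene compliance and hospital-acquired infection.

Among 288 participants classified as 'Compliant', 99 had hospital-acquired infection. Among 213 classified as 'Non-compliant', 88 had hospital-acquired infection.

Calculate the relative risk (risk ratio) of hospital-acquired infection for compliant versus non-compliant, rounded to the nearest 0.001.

0.832

From the description: a = 99, b = 189, c = 88, d = 125.
Risk in exposed = 99/288 = 0.34375; risk in unexposed = 88/213 = 0.41315.
RR = 0.34375 / 0.41315 = 0.83203
The risk is 17% lower among the exposed than among the unexposed.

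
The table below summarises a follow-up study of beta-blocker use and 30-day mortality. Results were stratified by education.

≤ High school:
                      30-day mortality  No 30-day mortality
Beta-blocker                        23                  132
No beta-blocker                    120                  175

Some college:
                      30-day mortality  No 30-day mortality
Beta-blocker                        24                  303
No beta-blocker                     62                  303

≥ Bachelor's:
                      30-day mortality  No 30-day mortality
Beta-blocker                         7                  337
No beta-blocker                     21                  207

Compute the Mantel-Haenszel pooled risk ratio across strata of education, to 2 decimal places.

RR_MH = Σ(aᵢ·n₀ᵢ/nᵢ) / Σ(cᵢ·n₁ᵢ/nᵢ), with n₁ᵢ = aᵢ+bᵢ (exposed), n₀ᵢ = cᵢ+dᵢ (unexposed), nᵢ = n₁ᵢ+n₀ᵢ.
Stratum 1 (≤ High school): n₁ = 155, n₀ = 295, n = 450; a·n₀/n = 23·295/450 = 15.0778; c·n₁/n = 120·155/450 = 41.3333
Stratum 2 (Some college): n₁ = 327, n₀ = 365, n = 692; a·n₀/n = 24·365/692 = 12.6590; c·n₁/n = 62·327/692 = 29.2977
Stratum 3 (≥ Bachelor's): n₁ = 344, n₀ = 228, n = 572; a·n₀/n = 7·228/572 = 2.7902; c·n₁/n = 21·344/572 = 12.6294
RR_MH = (15.0778 + 12.6590 + 2.7902) / (41.3333 + 29.2977 + 12.6294) = 30.5269 / 83.2604 = 0.36664

0.37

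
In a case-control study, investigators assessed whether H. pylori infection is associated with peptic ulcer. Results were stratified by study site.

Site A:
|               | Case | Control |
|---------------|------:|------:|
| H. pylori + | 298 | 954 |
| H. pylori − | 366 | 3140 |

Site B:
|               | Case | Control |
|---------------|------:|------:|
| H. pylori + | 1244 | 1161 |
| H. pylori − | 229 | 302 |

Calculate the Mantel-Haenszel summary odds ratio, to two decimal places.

OR_MH = Σ(aᵢdᵢ/nᵢ) / Σ(bᵢcᵢ/nᵢ), where nᵢ is the stratum total.
Stratum 1 (Site A): n = 4758; a·d/n = 298·3140/4758 = 196.6625; b·c/n = 954·366/4758 = 73.3846
Stratum 2 (Site B): n = 2936; a·d/n = 1244·302/2936 = 127.9591; b·c/n = 1161·229/2936 = 90.5548
OR_MH = (196.6625 + 127.9591) / (73.3846 + 90.5548) = 324.6216 / 163.9395 = 1.98013

1.98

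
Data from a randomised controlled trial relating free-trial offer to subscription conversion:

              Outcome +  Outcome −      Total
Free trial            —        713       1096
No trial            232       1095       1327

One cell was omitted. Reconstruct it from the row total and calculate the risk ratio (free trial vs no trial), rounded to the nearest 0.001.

1.999

The missing cell is in the exposed row: 1096 − 713 = 383.
So a = 383, b = 713, c = 232, d = 1095.
RR = [a/(a+b)] / [c/(c+d)] = (383/1096) / (232/1327) = 0.34945/0.17483 = 1.99881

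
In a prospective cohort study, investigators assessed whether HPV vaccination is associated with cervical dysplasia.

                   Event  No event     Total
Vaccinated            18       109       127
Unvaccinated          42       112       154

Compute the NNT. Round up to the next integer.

Risk in treated group = 18/127 = 0.14173; risk in control = 42/154 = 0.27273.
Absolute risk reduction = 0.27273 − 0.14173 = 0.13099
NNT = 1 / ARR = 1 / 0.13099 = 7.634 → round up → 8

8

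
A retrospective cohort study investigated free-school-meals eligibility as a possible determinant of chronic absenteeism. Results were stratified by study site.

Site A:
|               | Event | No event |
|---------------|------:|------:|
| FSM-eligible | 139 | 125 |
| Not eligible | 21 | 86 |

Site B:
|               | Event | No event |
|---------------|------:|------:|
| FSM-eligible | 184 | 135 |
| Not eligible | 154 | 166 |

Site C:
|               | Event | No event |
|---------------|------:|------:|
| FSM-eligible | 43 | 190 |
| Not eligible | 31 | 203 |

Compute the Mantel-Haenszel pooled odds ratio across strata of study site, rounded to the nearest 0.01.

1.89

OR_MH = Σ(aᵢdᵢ/nᵢ) / Σ(bᵢcᵢ/nᵢ), where nᵢ is the stratum total.
Stratum 1 (Site A): n = 371; a·d/n = 139·86/371 = 32.2210; b·c/n = 125·21/371 = 7.0755
Stratum 2 (Site B): n = 639; a·d/n = 184·166/639 = 47.7997; b·c/n = 135·154/639 = 32.5352
Stratum 3 (Site C): n = 467; a·d/n = 43·203/467 = 18.6916; b·c/n = 190·31/467 = 12.6124
OR_MH = (32.2210 + 47.7997 + 18.6916) / (7.0755 + 32.5352 + 12.6124) = 98.7124 / 52.2231 = 1.89020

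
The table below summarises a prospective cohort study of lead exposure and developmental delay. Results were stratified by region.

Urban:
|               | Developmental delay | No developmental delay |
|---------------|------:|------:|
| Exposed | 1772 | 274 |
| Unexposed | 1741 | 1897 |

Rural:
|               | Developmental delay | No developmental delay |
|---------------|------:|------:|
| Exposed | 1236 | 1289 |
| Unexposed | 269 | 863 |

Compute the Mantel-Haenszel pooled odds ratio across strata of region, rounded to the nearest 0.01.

4.94

OR_MH = Σ(aᵢdᵢ/nᵢ) / Σ(bᵢcᵢ/nᵢ), where nᵢ is the stratum total.
Stratum 1 (Urban): n = 5684; a·d/n = 1772·1897/5684 = 591.3941; b·c/n = 274·1741/5684 = 83.9258
Stratum 2 (Rural): n = 3657; a·d/n = 1236·863/3657 = 291.6784; b·c/n = 1289·269/3657 = 94.8157
OR_MH = (591.3941 + 291.6784) / (83.9258 + 94.8157) = 883.0725 / 178.7415 = 4.94050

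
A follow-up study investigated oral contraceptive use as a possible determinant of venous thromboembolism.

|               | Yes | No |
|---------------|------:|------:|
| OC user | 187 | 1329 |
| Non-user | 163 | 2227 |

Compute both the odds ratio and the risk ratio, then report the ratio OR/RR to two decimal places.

1.06

Cells: a = 187, b = 1329, c = 163, d = 2227.
OR = (187·2227)/(1329·163) = 416449/216627 = 1.92242
Risk in exposed = 187/1516 = 0.12335; risk in unexposed = 163/2390 = 0.06820; RR = 1.80864
OR/RR = 1.92242 / 1.80864 = 1.06291
The outcome is not rare, so the OR lies further from 1 than the RR.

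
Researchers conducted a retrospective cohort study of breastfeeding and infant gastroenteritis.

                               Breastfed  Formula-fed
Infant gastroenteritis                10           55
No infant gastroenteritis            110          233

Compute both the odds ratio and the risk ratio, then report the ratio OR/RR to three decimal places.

Reading the table with exposure as columns: a = 10 (Breastfed, case), b = 110 (Breastfed, non-case), c = 55 (Formula-fed, case), d = 233.
OR = (10·233)/(110·55) = 2330/6050 = 0.38512
Risk in exposed = 10/120 = 0.08333; risk in unexposed = 55/288 = 0.19097; RR = 0.43636
OR/RR = 0.38512 / 0.43636 = 0.88258
The outcome is not rare, so the OR lies further from 1 than the RR.

0.883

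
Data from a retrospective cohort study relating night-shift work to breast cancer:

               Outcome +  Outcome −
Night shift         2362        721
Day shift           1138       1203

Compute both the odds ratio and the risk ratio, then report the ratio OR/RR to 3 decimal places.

2.197

Cells: a = 2362, b = 721, c = 1138, d = 1203.
OR = (2362·1203)/(721·1138) = 2841486/820498 = 3.46312
Risk in exposed = 2362/3083 = 0.76614; risk in unexposed = 1138/2341 = 0.48612; RR = 1.57603
OR/RR = 3.46312 / 1.57603 = 2.19737
The outcome is not rare, so the OR lies further from 1 than the RR.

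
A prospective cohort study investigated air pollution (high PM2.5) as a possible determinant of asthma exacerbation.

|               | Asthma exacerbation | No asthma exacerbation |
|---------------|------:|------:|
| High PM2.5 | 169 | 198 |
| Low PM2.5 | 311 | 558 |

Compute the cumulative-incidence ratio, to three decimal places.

Cells: a = 169, b = 198, c = 311, d = 558.
Risk in exposed = 169/367 = 0.46049; risk in unexposed = 311/869 = 0.35788.
RR = 0.46049 / 0.35788 = 1.28671
The risk among the exposed is 1.29 times that among the unexposed.

1.287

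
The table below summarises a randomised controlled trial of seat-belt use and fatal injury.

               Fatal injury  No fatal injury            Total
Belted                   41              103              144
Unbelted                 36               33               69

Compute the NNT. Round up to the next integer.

Risk in treated group = 41/144 = 0.28472; risk in control = 36/69 = 0.52174.
Absolute risk reduction = 0.52174 − 0.28472 = 0.23702
NNT = 1 / ARR = 1 / 0.23702 = 4.219 → round up → 5

5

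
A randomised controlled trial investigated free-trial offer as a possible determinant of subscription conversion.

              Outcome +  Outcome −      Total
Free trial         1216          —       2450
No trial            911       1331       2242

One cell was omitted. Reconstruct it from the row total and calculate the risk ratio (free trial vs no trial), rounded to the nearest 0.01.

1.22

The missing cell is in the exposed row: 2450 − 1216 = 1234.
So a = 1216, b = 1234, c = 911, d = 1331.
RR = [a/(a+b)] / [c/(c+d)] = (1216/2450) / (911/2242) = 0.49633/0.40633 = 1.22148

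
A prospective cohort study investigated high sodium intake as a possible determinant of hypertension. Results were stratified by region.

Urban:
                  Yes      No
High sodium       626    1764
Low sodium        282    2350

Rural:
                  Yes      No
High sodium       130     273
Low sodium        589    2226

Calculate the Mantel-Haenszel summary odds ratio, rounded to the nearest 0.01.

OR_MH = Σ(aᵢdᵢ/nᵢ) / Σ(bᵢcᵢ/nᵢ), where nᵢ is the stratum total.
Stratum 1 (Urban): n = 5022; a·d/n = 626·2350/5022 = 292.9311; b·c/n = 1764·282/5022 = 99.0538
Stratum 2 (Rural): n = 3218; a·d/n = 130·2226/3218 = 89.9254; b·c/n = 273·589/3218 = 49.9680
OR_MH = (292.9311 + 89.9254) / (99.0538 + 49.9680) = 382.8565 / 149.0218 = 2.56913

2.57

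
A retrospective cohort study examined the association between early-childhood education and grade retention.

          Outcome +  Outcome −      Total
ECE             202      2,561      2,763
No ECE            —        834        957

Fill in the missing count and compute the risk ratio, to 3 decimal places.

0.569

The missing cell is in the unexposed row: 957 − 834 = 123.
So a = 202, b = 2561, c = 123, d = 834.
RR = [a/(a+b)] / [c/(c+d)] = (202/2763) / (123/957) = 0.07311/0.12853 = 0.56882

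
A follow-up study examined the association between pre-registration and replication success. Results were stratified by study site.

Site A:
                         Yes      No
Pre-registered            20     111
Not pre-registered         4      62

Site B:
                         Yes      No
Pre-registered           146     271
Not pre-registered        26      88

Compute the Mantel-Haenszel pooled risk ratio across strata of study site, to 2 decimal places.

RR_MH = Σ(aᵢ·n₀ᵢ/nᵢ) / Σ(cᵢ·n₁ᵢ/nᵢ), with n₁ᵢ = aᵢ+bᵢ (exposed), n₀ᵢ = cᵢ+dᵢ (unexposed), nᵢ = n₁ᵢ+n₀ᵢ.
Stratum 1 (Site A): n₁ = 131, n₀ = 66, n = 197; a·n₀/n = 20·66/197 = 6.7005; c·n₁/n = 4·131/197 = 2.6599
Stratum 2 (Site B): n₁ = 417, n₀ = 114, n = 531; a·n₀/n = 146·114/531 = 31.3446; c·n₁/n = 26·417/531 = 20.4181
RR_MH = (6.7005 + 31.3446) / (2.6599 + 20.4181) = 38.0451 / 23.0780 = 1.64855

1.65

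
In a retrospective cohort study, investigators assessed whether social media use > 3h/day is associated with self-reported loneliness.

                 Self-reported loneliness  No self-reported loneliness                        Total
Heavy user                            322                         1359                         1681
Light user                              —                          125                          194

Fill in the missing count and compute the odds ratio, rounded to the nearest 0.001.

The missing cell is in the unexposed row: 194 − 125 = 69.
So a = 322, b = 1359, c = 69, d = 125.
OR = (a·d)/(b·c) = (322 × 125) / (1359 × 69) = 40250 / 93771 = 0.42924

0.429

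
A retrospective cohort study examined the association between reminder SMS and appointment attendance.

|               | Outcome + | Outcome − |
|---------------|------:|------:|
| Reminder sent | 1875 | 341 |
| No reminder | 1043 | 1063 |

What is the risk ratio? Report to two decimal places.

1.71

Cells: a = 1875, b = 341, c = 1043, d = 1063.
Risk in exposed = 1875/2216 = 0.84612; risk in unexposed = 1043/2106 = 0.49525.
RR = 0.84612 / 0.49525 = 1.70846
The risk among the exposed is 1.71 times that among the unexposed.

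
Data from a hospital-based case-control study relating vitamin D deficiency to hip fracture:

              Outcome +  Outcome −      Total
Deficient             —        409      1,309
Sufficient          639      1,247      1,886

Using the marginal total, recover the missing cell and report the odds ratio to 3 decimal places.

4.294

The missing cell is in the exposed row: 1309 − 409 = 900.
So a = 900, b = 409, c = 639, d = 1247.
OR = (a·d)/(b·c) = (900 × 1247) / (409 × 639) = 1122300 / 261351 = 4.29423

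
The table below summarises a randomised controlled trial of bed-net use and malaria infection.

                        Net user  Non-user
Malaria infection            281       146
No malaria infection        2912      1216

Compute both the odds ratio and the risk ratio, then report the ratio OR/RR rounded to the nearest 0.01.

0.98

Reading the table with exposure as columns: a = 281 (Net user, case), b = 2912 (Net user, non-case), c = 146 (Non-user, case), d = 1216.
OR = (281·1216)/(2912·146) = 341696/425152 = 0.80370
Risk in exposed = 281/3193 = 0.08801; risk in unexposed = 146/1362 = 0.10720; RR = 0.82098
OR/RR = 0.80370 / 0.82098 = 0.97896
The outcome is not rare, so the OR lies further from 1 than the RR.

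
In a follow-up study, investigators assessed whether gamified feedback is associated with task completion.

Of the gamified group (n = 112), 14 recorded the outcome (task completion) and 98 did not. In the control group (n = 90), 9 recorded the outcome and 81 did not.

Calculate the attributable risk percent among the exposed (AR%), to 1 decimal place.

20.0

From the description: a = 14, b = 98, c = 9, d = 81.
Risk in exposed = 14/112 = 0.12500; risk in unexposed = 9/90 = 0.10000.
RR = 0.12500/0.10000 = 1.25000
AR% = (RR − 1)/RR × 100 = (1.25000 − 1)/1.25000 × 100 = 20.0000%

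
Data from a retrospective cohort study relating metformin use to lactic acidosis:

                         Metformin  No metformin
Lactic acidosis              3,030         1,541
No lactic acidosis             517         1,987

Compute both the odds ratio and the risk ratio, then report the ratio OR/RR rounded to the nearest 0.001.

Reading the table with exposure as columns: a = 3030 (Metformin, case), b = 517 (Metformin, non-case), c = 1541 (No metformin, case), d = 1987.
OR = (3030·1987)/(517·1541) = 6020610/796697 = 7.55696
Risk in exposed = 3030/3547 = 0.85424; risk in unexposed = 1541/3528 = 0.43679; RR = 1.95572
OR/RR = 7.55696 / 1.95572 = 3.86403
The outcome is not rare, so the OR lies further from 1 than the RR.

3.864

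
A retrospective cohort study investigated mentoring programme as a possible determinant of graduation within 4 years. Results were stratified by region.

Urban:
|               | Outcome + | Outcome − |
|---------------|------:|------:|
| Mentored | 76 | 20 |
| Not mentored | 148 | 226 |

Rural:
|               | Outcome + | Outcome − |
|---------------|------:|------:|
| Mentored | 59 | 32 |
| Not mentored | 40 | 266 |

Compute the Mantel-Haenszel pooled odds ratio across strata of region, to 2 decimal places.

OR_MH = Σ(aᵢdᵢ/nᵢ) / Σ(bᵢcᵢ/nᵢ), where nᵢ is the stratum total.
Stratum 1 (Urban): n = 470; a·d/n = 76·226/470 = 36.5447; b·c/n = 20·148/470 = 6.2979
Stratum 2 (Rural): n = 397; a·d/n = 59·266/397 = 39.5315; b·c/n = 32·40/397 = 3.2242
OR_MH = (36.5447 + 39.5315) / (6.2979 + 3.2242) = 76.0762 / 9.5221 = 7.98947

7.99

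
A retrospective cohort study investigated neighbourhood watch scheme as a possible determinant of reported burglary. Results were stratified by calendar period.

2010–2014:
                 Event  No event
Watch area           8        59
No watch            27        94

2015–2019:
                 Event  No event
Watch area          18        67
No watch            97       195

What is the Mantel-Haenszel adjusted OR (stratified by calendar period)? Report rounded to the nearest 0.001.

OR_MH = Σ(aᵢdᵢ/nᵢ) / Σ(bᵢcᵢ/nᵢ), where nᵢ is the stratum total.
Stratum 1 (2010–2014): n = 188; a·d/n = 8·94/188 = 4.0000; b·c/n = 59·27/188 = 8.4734
Stratum 2 (2015–2019): n = 377; a·d/n = 18·195/377 = 9.3103; b·c/n = 67·97/377 = 17.2387
OR_MH = (4.0000 + 9.3103) / (8.4734 + 17.2387) = 13.3103 / 25.7121 = 0.51767

0.518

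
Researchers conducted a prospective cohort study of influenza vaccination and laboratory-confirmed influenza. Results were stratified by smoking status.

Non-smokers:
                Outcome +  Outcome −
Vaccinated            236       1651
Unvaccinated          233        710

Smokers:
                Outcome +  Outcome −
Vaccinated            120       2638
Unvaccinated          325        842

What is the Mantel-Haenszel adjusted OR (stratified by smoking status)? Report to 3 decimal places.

0.240

OR_MH = Σ(aᵢdᵢ/nᵢ) / Σ(bᵢcᵢ/nᵢ), where nᵢ is the stratum total.
Stratum 1 (Non-smokers): n = 2830; a·d/n = 236·710/2830 = 59.2085; b·c/n = 1651·233/2830 = 135.9304
Stratum 2 (Smokers): n = 3925; a·d/n = 120·842/3925 = 25.7427; b·c/n = 2638·325/3925 = 218.4331
OR_MH = (59.2085 + 25.7427) / (135.9304 + 218.4331) = 84.9512 / 354.3635 = 0.23973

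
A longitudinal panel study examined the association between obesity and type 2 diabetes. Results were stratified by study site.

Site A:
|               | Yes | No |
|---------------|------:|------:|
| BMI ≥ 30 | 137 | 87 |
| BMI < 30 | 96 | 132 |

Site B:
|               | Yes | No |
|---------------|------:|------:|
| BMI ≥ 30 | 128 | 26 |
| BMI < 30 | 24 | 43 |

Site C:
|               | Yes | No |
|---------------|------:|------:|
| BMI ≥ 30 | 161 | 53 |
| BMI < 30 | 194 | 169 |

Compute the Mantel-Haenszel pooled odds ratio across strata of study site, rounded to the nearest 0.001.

2.865

OR_MH = Σ(aᵢdᵢ/nᵢ) / Σ(bᵢcᵢ/nᵢ), where nᵢ is the stratum total.
Stratum 1 (Site A): n = 452; a·d/n = 137·132/452 = 40.0088; b·c/n = 87·96/452 = 18.4779
Stratum 2 (Site B): n = 221; a·d/n = 128·43/221 = 24.9050; b·c/n = 26·24/221 = 2.8235
Stratum 3 (Site C): n = 577; a·d/n = 161·169/577 = 47.1560; b·c/n = 53·194/577 = 17.8198
OR_MH = (40.0088 + 24.9050 + 47.1560) / (18.4779 + 2.8235 + 17.8198) = 112.0698 / 39.1212 = 2.86468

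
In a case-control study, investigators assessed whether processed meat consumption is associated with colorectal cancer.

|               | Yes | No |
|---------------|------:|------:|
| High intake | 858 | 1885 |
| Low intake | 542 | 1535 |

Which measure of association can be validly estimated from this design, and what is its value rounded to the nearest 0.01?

1.29

Cells: a = 858, b = 1885, c = 542, d = 1535.
This is a case-control study: participants were sampled on outcome status, so risks in the source population cannot be estimated directly — relative risk is not valid here. The odds ratio is the appropriate measure.
OR = (a·d)/(b·c) = (858 × 1535) / (1885 × 542) = 1317030 / 1021670 = 1.28910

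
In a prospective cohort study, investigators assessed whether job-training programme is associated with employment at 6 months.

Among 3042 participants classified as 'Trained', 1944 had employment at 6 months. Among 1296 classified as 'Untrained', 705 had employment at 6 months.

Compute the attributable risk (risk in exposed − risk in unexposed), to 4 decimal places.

0.0951

From the description: a = 1944, b = 1098, c = 705, d = 591.
Risk in exposed = 1944/3042 = 0.639053; risk in unexposed = 705/1296 = 0.543981.
Risk difference = 0.639053 − 0.543981 = 0.095072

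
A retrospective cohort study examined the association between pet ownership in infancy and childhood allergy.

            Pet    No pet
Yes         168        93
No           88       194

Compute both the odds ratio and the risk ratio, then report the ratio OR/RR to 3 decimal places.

1.966

Reading the table with exposure as columns: a = 168 (Pet, case), b = 88 (Pet, non-case), c = 93 (No pet, case), d = 194.
OR = (168·194)/(88·93) = 32592/8184 = 3.98240
Risk in exposed = 168/256 = 0.65625; risk in unexposed = 93/287 = 0.32404; RR = 2.02520
OR/RR = 3.98240 / 2.02520 = 1.96642
The outcome is not rare, so the OR lies further from 1 than the RR.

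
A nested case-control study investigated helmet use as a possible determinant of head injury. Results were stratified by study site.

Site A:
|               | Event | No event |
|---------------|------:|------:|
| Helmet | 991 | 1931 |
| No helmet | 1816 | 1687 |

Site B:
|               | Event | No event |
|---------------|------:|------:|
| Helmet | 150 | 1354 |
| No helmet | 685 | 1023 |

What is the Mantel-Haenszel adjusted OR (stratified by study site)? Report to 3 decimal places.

0.369

OR_MH = Σ(aᵢdᵢ/nᵢ) / Σ(bᵢcᵢ/nᵢ), where nᵢ is the stratum total.
Stratum 1 (Site A): n = 6425; a·d/n = 991·1687/6425 = 260.2050; b·c/n = 1931·1816/6425 = 545.7893
Stratum 2 (Site B): n = 3212; a·d/n = 150·1023/3212 = 47.7740; b·c/n = 1354·685/3212 = 288.7578
OR_MH = (260.2050 + 47.7740) / (545.7893 + 288.7578) = 307.9790 / 834.5470 = 0.36904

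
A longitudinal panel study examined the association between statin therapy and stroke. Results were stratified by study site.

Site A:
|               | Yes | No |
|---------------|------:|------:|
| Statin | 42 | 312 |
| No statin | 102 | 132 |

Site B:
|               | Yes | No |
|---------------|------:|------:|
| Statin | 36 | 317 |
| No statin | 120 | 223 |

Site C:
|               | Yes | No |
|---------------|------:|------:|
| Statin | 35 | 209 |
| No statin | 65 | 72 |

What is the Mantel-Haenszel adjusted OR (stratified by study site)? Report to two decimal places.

OR_MH = Σ(aᵢdᵢ/nᵢ) / Σ(bᵢcᵢ/nᵢ), where nᵢ is the stratum total.
Stratum 1 (Site A): n = 588; a·d/n = 42·132/588 = 9.4286; b·c/n = 312·102/588 = 54.1224
Stratum 2 (Site B): n = 696; a·d/n = 36·223/696 = 11.5345; b·c/n = 317·120/696 = 54.6552
Stratum 3 (Site C): n = 381; a·d/n = 35·72/381 = 6.6142; b·c/n = 209·65/381 = 35.6562
OR_MH = (9.4286 + 11.5345 + 6.6142) / (54.1224 + 54.6552 + 35.6562) = 27.5772 / 144.4338 = 0.19093

0.19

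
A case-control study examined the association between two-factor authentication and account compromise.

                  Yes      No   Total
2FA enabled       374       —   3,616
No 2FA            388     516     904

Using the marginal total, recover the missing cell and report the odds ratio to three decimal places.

The missing cell is in the exposed row: 3616 − 374 = 3242.
So a = 374, b = 3242, c = 388, d = 516.
OR = (a·d)/(b·c) = (374 × 516) / (3242 × 388) = 192984 / 1257896 = 0.15342

0.153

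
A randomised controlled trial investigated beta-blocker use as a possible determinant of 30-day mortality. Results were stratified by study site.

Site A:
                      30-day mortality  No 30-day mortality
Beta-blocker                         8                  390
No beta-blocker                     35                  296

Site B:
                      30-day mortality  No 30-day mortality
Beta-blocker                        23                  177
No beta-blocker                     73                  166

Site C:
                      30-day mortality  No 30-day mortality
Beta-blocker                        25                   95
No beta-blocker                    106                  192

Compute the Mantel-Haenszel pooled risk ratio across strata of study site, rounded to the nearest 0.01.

RR_MH = Σ(aᵢ·n₀ᵢ/nᵢ) / Σ(cᵢ·n₁ᵢ/nᵢ), with n₁ᵢ = aᵢ+bᵢ (exposed), n₀ᵢ = cᵢ+dᵢ (unexposed), nᵢ = n₁ᵢ+n₀ᵢ.
Stratum 1 (Site A): n₁ = 398, n₀ = 331, n = 729; a·n₀/n = 8·331/729 = 3.6324; c·n₁/n = 35·398/729 = 19.1084
Stratum 2 (Site B): n₁ = 200, n₀ = 239, n = 439; a·n₀/n = 23·239/439 = 12.5216; c·n₁/n = 73·200/439 = 33.2574
Stratum 3 (Site C): n₁ = 120, n₀ = 298, n = 418; a·n₀/n = 25·298/418 = 17.8230; c·n₁/n = 106·120/418 = 30.4306
RR_MH = (3.6324 + 12.5216 + 17.8230) / (19.1084 + 33.2574 + 30.4306) = 33.9770 / 82.7964 = 0.41037

0.41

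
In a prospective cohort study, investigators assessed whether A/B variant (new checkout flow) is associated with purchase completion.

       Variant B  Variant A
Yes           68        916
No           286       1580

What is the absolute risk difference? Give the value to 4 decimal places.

-0.1749

Reading the table with exposure as columns: a = 68 (Variant B, case), b = 286 (Variant B, non-case), c = 916 (Variant A, case), d = 1580.
Risk in exposed = 68/354 = 0.192090; risk in unexposed = 916/2496 = 0.366987.
Risk difference = 0.192090 − 0.366987 = -0.174897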